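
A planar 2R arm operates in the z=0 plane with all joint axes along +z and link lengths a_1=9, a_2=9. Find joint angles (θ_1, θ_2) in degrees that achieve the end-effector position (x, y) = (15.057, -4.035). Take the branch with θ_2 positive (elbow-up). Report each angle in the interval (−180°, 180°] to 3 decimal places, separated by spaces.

-45.003 60.002

cos θ_2 = (242.9945−9²−9²)/(2·9·9) = 0.5000; θ_2 = 60.0023° (elbow-up)
β = atan2(-4.0350,15.0570) = -15.0017°; ψ = atan2(7.7944,13.4997) = 30.0011°
θ_1 = β − ψ = -45.0029°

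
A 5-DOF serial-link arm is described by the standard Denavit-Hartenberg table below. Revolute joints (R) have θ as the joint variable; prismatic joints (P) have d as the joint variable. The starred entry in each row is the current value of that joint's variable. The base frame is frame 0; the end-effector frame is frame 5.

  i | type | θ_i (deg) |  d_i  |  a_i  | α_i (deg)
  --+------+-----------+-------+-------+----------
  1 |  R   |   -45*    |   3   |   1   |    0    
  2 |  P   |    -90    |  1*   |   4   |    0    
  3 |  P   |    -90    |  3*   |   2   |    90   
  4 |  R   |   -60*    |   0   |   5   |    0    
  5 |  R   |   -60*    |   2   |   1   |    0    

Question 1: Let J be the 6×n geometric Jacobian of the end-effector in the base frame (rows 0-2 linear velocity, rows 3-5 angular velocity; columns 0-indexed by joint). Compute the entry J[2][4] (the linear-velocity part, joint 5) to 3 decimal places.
-0.500

axis z_4 = (0.7071,0.7071,0.0000); lever o_n−o_4 = (1.7678,1.0607,-0.8660)
cross product → J_v[:, 4] = (-0.6124,0.6124,-0.5000)
J_ω[:, 4] = z_4
entry J[2][4] = -0.5000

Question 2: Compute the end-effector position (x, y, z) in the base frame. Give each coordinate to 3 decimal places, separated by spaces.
after link 1: o_1 = (0.7071, -0.7071, 3.0000)
after link 2: o_2 = (-2.1213, -3.5355, 4.0000)
after link 3: o_3 = (-3.5355, -2.1213, 7.0000)
after link 4: o_4 = (-5.3033, -0.3536, 2.6699)
after link 5: o_5 = (-3.5355, 0.7071, 1.8038)

-3.536 0.707 1.804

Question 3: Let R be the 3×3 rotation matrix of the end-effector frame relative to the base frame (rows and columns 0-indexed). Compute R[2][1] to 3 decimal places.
End-effector y-axis (col 1 of R) = (-0.6124,0.6124,-0.5000)
R[2][1] = -0.5000

-0.500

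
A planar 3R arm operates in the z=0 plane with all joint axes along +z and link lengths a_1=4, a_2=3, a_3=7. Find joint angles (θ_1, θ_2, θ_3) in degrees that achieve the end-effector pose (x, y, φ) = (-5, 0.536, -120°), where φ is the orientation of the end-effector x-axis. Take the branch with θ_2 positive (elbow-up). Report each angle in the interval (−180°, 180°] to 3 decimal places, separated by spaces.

90.003 29.994 120.004

wrist centre = target − a_3·(cos φ, sin φ) = (-1.5000, 6.5982)
cos θ_2 = (45.7860−4²−3²)/(2·4·3) = 0.8661; θ_2 = 29.9936° (elbow-up)
β = atan2(6.5982,-1.5000) = 102.8077°; ψ = atan2(1.4997,6.5982) = 12.8052°
θ_1 = β − ψ = 90.0025°
θ_3 = φ − θ_1 − θ_2 = 120.0039° (wrapped to (-180°,180°])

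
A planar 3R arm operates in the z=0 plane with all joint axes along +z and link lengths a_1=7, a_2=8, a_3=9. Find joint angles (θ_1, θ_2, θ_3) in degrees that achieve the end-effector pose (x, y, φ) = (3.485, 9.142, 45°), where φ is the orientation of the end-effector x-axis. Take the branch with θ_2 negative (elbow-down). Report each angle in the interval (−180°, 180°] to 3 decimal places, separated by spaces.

-135.007 -149.999 -29.994

wrist centre = target − a_3·(cos φ, sin φ) = (-2.8790, 2.7780)
cos θ_2 = (16.0059−7²−8²)/(2·7·8) = -0.8660; θ_2 = -149.9992° (elbow-down)
β = atan2(2.7780,-2.8790) = 136.0221°; ψ = atan2(-4.0001,0.0719) = -88.9709°
θ_1 = β − ψ = 224.9930°
θ_3 = φ − θ_1 − θ_2 = -29.9938° (wrapped to (-180°,180°])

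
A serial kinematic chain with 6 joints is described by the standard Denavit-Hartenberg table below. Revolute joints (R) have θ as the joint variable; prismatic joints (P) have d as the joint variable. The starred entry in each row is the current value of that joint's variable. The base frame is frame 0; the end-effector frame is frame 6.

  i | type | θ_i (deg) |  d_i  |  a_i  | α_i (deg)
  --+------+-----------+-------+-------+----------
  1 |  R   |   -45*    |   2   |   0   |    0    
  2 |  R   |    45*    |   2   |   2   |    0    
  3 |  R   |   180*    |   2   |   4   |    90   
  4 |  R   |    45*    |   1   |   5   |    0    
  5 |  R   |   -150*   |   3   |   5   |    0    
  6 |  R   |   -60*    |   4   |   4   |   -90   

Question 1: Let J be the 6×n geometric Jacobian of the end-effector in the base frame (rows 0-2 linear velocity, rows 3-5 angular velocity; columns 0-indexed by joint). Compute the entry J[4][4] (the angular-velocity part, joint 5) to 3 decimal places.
1.000

axis z_4 = (0.0000,1.0000,0.0000); lever o_n−o_4 = (5.1578,7.0000,-5.8649)
cross product → J_v[:, 4] = (-5.8649,0.0000,-5.1578)
J_ω[:, 4] = z_4
entry J[4][4] = 1.0000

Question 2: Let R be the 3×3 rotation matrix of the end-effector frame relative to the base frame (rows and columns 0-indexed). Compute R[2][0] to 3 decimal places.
-0.259

End-effector x-axis (col 0 of R) = (0.9659,-0.0000,-0.2588)
R[2][0] = -0.2588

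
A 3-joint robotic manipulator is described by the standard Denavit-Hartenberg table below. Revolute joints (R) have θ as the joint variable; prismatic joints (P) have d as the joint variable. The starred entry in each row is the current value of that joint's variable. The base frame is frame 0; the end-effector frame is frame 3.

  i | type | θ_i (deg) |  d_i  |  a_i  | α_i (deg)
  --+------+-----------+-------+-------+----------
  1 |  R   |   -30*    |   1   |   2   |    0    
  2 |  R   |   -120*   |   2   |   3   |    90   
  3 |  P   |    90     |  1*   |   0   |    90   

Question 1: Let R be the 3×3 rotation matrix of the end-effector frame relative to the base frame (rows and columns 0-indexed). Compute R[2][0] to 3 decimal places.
End-effector x-axis (col 0 of R) = (-0.0000,-0.0000,1.0000)
R[2][0] = 1.0000

1.000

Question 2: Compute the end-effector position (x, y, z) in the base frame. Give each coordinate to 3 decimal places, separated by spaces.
after link 1: o_1 = (1.7321, -1.0000, 1.0000)
after link 2: o_2 = (-0.8660, -2.5000, 3.0000)
after link 3: o_3 = (-1.3660, -1.6340, 3.0000)

-1.366 -1.634 3.000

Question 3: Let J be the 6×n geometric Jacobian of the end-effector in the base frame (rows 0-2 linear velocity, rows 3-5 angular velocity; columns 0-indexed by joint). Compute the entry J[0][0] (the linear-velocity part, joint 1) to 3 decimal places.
axis z_0 = ẑ; lever o_n−o_0 = (-1.3660,-1.6340,3.0000)
cross product → J_v[:, 0] = (1.6340,-1.3660,0.0000)
J_ω[:, 0] = z_0
entry J[0][0] = 1.6340

1.634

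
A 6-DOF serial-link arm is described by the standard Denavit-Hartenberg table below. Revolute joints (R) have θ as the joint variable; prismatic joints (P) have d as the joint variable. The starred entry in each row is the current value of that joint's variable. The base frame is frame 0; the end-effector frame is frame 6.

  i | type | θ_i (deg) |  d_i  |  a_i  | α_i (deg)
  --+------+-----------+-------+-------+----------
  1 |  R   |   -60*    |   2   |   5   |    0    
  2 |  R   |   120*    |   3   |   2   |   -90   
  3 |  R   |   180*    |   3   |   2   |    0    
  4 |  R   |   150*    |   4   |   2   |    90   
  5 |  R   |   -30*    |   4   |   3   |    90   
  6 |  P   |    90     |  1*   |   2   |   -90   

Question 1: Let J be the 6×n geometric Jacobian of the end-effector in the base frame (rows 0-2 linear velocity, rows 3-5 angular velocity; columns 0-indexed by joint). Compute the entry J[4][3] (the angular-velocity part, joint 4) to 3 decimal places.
axis z_3 = (-0.8660,0.5000,0.0000); lever o_n−o_3 = (-1.1405,1.2925,7.2452)
cross product → J_v[:, 3] = (3.6226,6.2745,-0.5490)
J_ω[:, 3] = z_3
entry J[4][3] = 0.5000

0.500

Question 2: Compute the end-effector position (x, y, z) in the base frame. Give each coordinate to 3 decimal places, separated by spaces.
after link 1: o_1 = (2.5000, -4.3301, 2.0000)
after link 2: o_2 = (3.5000, -2.5981, 5.0000)
after link 3: o_3 = (-0.0981, -2.8301, 5.0000)
after link 4: o_4 = (-2.6962, 0.6699, 6.0000)
after link 5: o_5 = (-1.2721, 0.1364, 10.7631)
after link 6: o_6 = (-1.2386, -1.5377, 12.2452)

-1.239 -1.538 12.245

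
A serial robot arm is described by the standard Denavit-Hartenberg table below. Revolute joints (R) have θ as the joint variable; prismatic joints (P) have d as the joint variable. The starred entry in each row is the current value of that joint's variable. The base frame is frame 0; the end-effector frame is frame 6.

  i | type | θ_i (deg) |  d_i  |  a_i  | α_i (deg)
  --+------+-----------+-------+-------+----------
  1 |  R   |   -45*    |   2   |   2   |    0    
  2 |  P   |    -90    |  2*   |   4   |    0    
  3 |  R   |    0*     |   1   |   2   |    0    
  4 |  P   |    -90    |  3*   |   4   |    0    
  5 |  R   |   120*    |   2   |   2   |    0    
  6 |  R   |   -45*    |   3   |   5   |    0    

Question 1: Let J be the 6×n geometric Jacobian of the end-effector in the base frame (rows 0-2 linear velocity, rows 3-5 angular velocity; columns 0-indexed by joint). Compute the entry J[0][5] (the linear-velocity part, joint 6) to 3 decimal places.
axis z_5 = (0.0000,0.0000,1.0000); lever o_n−o_5 = (-4.3301,-2.5000,3.0000)
cross product → J_v[:, 5] = (2.5000,-4.3301,0.0000)
J_ω[:, 5] = z_5
entry J[0][5] = 2.5000

2.500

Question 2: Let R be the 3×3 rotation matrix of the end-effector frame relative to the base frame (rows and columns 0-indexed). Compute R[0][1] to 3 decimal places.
0.500

End-effector y-axis (col 1 of R) = (0.5000,-0.8660,0.0000)
R[0][1] = 0.5000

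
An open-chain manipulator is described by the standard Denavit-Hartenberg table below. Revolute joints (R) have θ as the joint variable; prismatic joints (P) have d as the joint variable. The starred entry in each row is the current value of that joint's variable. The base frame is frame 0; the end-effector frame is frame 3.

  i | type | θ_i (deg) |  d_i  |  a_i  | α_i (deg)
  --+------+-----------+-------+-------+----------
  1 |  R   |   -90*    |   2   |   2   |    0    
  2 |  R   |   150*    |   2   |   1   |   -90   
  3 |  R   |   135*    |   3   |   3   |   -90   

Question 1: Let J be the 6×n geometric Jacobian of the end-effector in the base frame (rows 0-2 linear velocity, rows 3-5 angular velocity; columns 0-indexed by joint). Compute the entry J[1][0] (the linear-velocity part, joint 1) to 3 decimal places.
axis z_0 = ẑ; lever o_n−o_0 = (-3.1587,-1.4711,1.8787)
cross product → J_v[:, 0] = (1.4711,-3.1587,0.0000)
J_ω[:, 0] = z_0
entry J[1][0] = -3.1587

-3.159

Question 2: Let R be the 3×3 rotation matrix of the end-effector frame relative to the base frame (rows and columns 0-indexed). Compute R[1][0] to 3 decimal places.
-0.612

End-effector x-axis (col 0 of R) = (-0.3536,-0.6124,-0.7071)
R[1][0] = -0.6124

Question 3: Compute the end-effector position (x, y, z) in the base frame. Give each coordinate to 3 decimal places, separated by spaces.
after link 1: o_1 = (0.0000, -2.0000, 2.0000)
after link 2: o_2 = (0.5000, -1.1340, 4.0000)
after link 3: o_3 = (-3.1587, -1.4711, 1.8787)

-3.159 -1.471 1.879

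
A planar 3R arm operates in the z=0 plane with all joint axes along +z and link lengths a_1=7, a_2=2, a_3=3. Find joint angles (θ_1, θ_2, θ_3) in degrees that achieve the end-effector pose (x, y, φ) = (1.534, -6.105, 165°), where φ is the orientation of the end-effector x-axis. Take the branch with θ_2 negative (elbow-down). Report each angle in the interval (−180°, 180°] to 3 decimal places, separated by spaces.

-45.000 -60.012 -89.989

wrist centre = target − a_3·(cos φ, sin φ) = (4.4318, -6.8815)
cos θ_2 = (66.9951−7²−2²)/(2·7·2) = 0.4998; θ_2 = -60.0116° (elbow-down)
β = atan2(-6.8815,4.4318) = -57.2178°; ψ = atan2(-1.7323,7.9997) = -12.2182°
θ_1 = β − ψ = -44.9995°
θ_3 = φ − θ_1 − θ_2 = -89.9889° (wrapped to (-180°,180°])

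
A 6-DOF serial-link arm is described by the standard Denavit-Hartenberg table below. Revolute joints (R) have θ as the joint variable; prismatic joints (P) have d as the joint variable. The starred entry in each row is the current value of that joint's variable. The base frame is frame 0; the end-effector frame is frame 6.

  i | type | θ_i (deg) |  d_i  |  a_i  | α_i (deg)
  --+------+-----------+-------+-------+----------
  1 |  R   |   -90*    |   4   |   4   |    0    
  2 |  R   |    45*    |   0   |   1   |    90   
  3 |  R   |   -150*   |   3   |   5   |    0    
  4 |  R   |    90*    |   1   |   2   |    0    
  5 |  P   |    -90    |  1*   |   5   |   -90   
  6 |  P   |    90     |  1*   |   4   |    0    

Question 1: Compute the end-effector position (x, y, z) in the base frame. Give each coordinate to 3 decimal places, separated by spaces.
-5.063 -0.351 -3.598

after link 1: o_1 = (0.0000, -4.0000, 4.0000)
after link 2: o_2 = (0.7071, -4.7071, 4.0000)
after link 3: o_3 = (-4.4761, -3.7666, 1.5000)
after link 4: o_4 = (-4.4761, -5.1808, -0.2321)
after link 5: o_5 = (-8.2450, -2.8260, -2.7321)
after link 6: o_6 = (-5.0631, -0.3511, -3.5981)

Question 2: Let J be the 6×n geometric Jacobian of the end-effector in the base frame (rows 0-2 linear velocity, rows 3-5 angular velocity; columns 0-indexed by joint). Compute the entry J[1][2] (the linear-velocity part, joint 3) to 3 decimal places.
axis z_2 = (-0.7071,-0.7071,0.0000); lever o_n−o_2 = (-5.7702,4.3560,-7.5981)
cross product → J_v[:, 2] = (5.3727,-5.3727,-7.1603)
J_ω[:, 2] = z_2
entry J[1][2] = -5.3727

-5.373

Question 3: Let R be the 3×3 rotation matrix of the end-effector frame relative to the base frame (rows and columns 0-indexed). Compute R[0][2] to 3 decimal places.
0.354

End-effector z-axis (col 2 of R) = (0.3536,-0.3536,-0.8660)
R[0][2] = 0.3536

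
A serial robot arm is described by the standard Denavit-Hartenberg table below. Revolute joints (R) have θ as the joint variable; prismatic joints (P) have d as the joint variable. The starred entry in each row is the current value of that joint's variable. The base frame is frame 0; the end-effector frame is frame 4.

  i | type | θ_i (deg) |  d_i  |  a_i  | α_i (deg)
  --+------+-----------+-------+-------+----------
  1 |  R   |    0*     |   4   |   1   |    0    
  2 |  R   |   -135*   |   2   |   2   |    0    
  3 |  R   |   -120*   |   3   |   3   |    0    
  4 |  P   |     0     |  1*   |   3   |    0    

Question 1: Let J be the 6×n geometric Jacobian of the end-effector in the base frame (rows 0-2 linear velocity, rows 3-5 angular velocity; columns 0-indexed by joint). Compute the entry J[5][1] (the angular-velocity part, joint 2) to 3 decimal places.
axis z_1 = (0.0000,0.0000,1.0000); lever o_n−o_1 = (-2.9671,4.3813,6.0000)
cross product → J_v[:, 1] = (-4.3813,-2.9671,0.0000)
J_ω[:, 1] = z_1
entry J[5][1] = 1.0000

1.000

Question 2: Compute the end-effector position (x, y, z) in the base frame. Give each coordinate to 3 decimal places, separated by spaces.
after link 1: o_1 = (1.0000, 0.0000, 4.0000)
after link 2: o_2 = (-0.4142, -1.4142, 6.0000)
after link 3: o_3 = (-1.1907, 1.4836, 9.0000)
after link 4: o_4 = (-1.9671, 4.3813, 10.0000)

-1.967 4.381 10.000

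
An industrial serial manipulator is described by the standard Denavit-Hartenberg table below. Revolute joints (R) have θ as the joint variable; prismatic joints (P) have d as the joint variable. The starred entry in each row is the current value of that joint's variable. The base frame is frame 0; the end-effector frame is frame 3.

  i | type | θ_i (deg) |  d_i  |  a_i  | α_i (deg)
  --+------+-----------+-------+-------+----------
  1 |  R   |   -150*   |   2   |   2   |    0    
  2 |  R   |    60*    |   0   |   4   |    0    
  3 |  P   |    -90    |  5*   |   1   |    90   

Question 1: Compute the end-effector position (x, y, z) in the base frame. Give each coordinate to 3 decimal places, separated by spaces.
-2.732 -5.000 7.000

after link 1: o_1 = (-1.7321, -1.0000, 2.0000)
after link 2: o_2 = (-1.7321, -5.0000, 2.0000)
after link 3: o_3 = (-2.7321, -5.0000, 7.0000)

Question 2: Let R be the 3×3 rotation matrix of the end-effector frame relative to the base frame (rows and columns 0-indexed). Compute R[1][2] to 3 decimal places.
1.000

End-effector z-axis (col 2 of R) = (0.0000,1.0000,0.0000)
R[1][2] = 1.0000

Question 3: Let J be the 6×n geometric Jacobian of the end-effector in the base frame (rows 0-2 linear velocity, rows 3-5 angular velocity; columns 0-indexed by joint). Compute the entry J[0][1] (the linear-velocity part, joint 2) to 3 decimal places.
4.000

axis z_1 = (0.0000,0.0000,1.0000); lever o_n−o_1 = (-1.0000,-4.0000,5.0000)
cross product → J_v[:, 1] = (4.0000,-1.0000,0.0000)
J_ω[:, 1] = z_1
entry J[0][1] = 4.0000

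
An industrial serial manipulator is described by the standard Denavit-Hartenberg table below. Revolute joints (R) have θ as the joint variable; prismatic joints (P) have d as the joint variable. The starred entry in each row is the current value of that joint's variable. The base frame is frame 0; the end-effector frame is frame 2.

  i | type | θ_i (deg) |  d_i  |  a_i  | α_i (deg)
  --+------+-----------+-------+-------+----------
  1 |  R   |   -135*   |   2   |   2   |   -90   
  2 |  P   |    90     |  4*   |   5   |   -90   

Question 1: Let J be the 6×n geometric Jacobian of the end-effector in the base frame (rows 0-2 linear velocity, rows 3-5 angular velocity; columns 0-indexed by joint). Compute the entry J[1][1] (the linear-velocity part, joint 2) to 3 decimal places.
prismatic axis z_1 = (0.7071,-0.7071,0.0000)
J_v[:, 1] = z_1; J_ω[:, 1] = (0,0,0)
entry J[1][1] = -0.7071

-0.707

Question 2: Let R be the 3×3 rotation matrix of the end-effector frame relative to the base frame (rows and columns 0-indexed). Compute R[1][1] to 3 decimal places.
End-effector y-axis (col 1 of R) = (-0.7071,0.7071,-0.0000)
R[1][1] = 0.7071

0.707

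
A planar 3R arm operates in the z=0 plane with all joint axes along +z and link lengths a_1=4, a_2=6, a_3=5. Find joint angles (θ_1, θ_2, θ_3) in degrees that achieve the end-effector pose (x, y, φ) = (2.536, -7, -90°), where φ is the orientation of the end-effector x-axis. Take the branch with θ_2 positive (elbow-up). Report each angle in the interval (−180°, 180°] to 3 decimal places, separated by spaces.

-149.997 149.999 -90.002

wrist centre = target − a_3·(cos φ, sin φ) = (2.5360, -2.0000)
cos θ_2 = (10.4313−4²−6²)/(2·4·6) = -0.8660; θ_2 = 149.9988° (elbow-up)
β = atan2(-2.0000,2.5360) = -38.2608°; ψ = atan2(3.0001,-1.1961) = 111.7362°
θ_1 = β − ψ = -149.9971°
θ_3 = φ − θ_1 − θ_2 = -90.0017° (wrapped to (-180°,180°])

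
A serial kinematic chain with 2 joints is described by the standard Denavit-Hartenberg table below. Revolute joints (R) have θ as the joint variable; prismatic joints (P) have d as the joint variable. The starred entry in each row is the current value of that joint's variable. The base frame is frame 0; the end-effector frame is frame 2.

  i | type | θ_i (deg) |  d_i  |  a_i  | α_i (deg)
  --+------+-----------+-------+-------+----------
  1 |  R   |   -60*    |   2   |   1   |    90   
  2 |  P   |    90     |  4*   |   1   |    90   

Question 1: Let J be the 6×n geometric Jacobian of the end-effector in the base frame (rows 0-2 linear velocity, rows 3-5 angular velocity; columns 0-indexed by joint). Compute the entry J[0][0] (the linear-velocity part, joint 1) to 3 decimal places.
2.866

axis z_0 = ẑ; lever o_n−o_0 = (-2.9641,-2.8660,3.0000)
cross product → J_v[:, 0] = (2.8660,-2.9641,0.0000)
J_ω[:, 0] = z_0
entry J[0][0] = 2.8660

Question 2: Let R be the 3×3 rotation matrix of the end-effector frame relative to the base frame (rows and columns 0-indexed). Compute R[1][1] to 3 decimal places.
End-effector y-axis (col 1 of R) = (-0.8660,-0.5000,0.0000)
R[1][1] = -0.5000

-0.500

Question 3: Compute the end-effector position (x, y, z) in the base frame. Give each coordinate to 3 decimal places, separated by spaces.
after link 1: o_1 = (0.5000, -0.8660, 2.0000)
after link 2: o_2 = (-2.9641, -2.8660, 3.0000)

-2.964 -2.866 3.000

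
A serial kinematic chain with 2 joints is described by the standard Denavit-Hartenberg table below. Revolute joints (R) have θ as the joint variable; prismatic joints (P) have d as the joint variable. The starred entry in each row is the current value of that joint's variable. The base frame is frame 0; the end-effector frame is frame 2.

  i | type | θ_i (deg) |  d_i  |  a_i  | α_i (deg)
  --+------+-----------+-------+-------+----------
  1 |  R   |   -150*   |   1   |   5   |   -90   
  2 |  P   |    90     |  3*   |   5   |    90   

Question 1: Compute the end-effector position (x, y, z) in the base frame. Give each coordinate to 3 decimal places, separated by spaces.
-2.830 -5.098 -4.000

after link 1: o_1 = (-4.3301, -2.5000, 1.0000)
after link 2: o_2 = (-2.8301, -5.0981, -4.0000)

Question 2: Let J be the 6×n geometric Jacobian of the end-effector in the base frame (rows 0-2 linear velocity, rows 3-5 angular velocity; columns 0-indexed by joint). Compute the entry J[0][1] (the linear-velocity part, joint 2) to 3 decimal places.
prismatic axis z_1 = (0.5000,-0.8660,0.0000)
J_v[:, 1] = z_1; J_ω[:, 1] = (0,0,0)
entry J[0][1] = 0.5000

0.500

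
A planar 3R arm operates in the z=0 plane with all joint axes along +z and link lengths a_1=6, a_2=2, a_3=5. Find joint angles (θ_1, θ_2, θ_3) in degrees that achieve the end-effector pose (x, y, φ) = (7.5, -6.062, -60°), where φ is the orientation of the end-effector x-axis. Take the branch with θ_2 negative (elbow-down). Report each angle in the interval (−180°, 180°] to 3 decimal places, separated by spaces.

0.002 -120.002 60.000

wrist centre = target − a_3·(cos φ, sin φ) = (5.0000, -1.7319)
cos θ_2 = (27.9994−6²−2²)/(2·6·2) = -0.5000; θ_2 = -120.0017° (elbow-down)
β = atan2(-1.7319,5.0000) = -19.1048°; ψ = atan2(-1.7320,4.9999) = -19.1065°
θ_1 = β − ψ = 0.0017°
θ_3 = φ − θ_1 − θ_2 = 60.0000° (wrapped to (-180°,180°])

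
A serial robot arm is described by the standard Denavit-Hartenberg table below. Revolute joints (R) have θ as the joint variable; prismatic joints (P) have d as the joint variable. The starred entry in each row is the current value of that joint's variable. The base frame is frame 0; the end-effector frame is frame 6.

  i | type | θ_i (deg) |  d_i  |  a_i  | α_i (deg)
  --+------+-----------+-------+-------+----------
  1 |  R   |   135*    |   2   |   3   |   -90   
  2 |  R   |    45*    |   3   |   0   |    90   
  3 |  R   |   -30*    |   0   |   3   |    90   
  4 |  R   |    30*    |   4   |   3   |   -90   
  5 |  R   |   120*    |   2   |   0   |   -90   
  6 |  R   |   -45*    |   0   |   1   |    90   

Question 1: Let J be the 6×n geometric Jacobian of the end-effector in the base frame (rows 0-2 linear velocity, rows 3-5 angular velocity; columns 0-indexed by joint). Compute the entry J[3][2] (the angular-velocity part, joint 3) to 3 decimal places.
-0.500

axis z_2 = (-0.5000,0.5000,0.7071); lever o_n−o_2 = (0.7746,6.1592,1.3794)
cross product → J_v[:, 2] = (-3.6655,1.2374,-3.4669)
J_ω[:, 2] = z_2
entry J[3][2] = -0.5000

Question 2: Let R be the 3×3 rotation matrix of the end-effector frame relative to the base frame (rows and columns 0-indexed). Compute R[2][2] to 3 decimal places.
End-effector z-axis (col 2 of R) = (0.1373,0.5792,0.8035)
R[2][2] = 0.8035

0.804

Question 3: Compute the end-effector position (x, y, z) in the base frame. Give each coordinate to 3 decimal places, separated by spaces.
after link 1: o_1 = (-2.1213, 2.1213, 2.0000)
after link 2: o_2 = (-4.2426, 0.0000, 2.0000)
after link 3: o_3 = (-4.4810, 2.3597, 0.1629)
after link 4: o_4 = (-1.9880, 6.6027, 1.0468)
after link 5: o_5 = (-2.7745, 6.6822, 2.8839)
after link 6: o_6 = (-3.4680, 6.1592, 3.3794)

-3.468 6.159 3.379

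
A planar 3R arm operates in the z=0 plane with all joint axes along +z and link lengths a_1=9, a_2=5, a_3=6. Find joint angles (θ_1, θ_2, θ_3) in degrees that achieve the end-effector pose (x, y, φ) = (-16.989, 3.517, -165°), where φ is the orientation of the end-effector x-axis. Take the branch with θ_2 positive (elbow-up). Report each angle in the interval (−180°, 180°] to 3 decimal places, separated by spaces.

wrist centre = target − a_3·(cos φ, sin φ) = (-11.1934, 5.0699)
cos θ_2 = (150.9972−9²−5²)/(2·9·5) = 0.5000; θ_2 = 60.0020° (elbow-up)
β = atan2(5.0699,-11.1934) = 155.6325°; ψ = atan2(4.3302,11.4998) = 20.6336°
θ_1 = β − ψ = 134.9989°
θ_3 = φ − θ_1 − θ_2 = -0.0009° (wrapped to (-180°,180°])

134.999 60.002 -0.001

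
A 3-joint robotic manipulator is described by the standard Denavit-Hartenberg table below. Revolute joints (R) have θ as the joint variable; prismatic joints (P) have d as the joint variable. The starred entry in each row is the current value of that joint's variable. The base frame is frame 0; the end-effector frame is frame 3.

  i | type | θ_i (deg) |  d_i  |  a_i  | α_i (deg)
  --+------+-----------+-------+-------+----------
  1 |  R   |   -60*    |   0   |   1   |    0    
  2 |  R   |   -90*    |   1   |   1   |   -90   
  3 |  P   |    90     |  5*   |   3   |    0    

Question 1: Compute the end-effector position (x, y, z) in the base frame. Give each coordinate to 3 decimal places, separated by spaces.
after link 1: o_1 = (0.5000, -0.8660, 0.0000)
after link 2: o_2 = (-0.3660, -1.3660, 1.0000)
after link 3: o_3 = (2.1340, -5.6962, -2.0000)

2.134 -5.696 -2.000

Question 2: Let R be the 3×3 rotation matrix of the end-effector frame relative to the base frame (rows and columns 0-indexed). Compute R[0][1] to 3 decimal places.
0.866

End-effector y-axis (col 1 of R) = (0.8660,0.5000,-0.0000)
R[0][1] = 0.8660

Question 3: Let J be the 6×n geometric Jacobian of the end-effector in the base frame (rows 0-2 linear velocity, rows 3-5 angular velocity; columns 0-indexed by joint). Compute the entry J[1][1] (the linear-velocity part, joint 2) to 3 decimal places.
1.634

axis z_1 = (0.0000,0.0000,1.0000); lever o_n−o_1 = (1.6340,-4.8301,-2.0000)
cross product → J_v[:, 1] = (4.8301,1.6340,-0.0000)
J_ω[:, 1] = z_1
entry J[1][1] = 1.6340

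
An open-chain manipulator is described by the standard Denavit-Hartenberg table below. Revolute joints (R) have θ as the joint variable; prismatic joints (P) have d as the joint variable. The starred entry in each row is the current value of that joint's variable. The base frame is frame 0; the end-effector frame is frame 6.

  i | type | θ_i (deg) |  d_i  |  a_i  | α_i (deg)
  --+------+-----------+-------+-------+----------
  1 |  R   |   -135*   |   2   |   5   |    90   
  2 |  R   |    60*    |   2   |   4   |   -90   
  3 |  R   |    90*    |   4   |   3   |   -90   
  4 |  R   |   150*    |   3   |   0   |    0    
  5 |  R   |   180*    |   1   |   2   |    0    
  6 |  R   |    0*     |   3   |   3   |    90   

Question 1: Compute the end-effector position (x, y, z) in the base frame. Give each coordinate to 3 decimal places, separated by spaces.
after link 1: o_1 = (-3.5355, -3.5355, 2.0000)
after link 2: o_2 = (-6.3640, -3.5355, 5.4641)
after link 3: o_3 = (-1.7932, -3.2074, 7.4641)
after link 4: o_4 = (-0.7325, -2.1467, 4.8660)
after link 5: o_5 = (1.4582, -2.4055, 4.5000)
after link 6: o_6 = (5.2745, -2.2634, 2.6519)

5.275 -2.263 2.652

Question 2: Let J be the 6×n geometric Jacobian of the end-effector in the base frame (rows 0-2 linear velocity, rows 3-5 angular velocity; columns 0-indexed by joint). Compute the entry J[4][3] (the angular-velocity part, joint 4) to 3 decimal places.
0.354

axis z_3 = (0.3536,0.3536,-0.8660); lever o_n−o_3 = (7.0677,0.9439,-4.8122)
cross product → J_v[:, 3] = (-0.8839,-4.4194,-2.1651)
J_ω[:, 3] = z_3
entry J[4][3] = 0.3536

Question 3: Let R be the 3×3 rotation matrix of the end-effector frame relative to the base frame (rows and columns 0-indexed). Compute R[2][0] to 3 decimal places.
0.250

End-effector x-axis (col 0 of R) = (0.9186,-0.3062,0.2500)
R[2][0] = 0.2500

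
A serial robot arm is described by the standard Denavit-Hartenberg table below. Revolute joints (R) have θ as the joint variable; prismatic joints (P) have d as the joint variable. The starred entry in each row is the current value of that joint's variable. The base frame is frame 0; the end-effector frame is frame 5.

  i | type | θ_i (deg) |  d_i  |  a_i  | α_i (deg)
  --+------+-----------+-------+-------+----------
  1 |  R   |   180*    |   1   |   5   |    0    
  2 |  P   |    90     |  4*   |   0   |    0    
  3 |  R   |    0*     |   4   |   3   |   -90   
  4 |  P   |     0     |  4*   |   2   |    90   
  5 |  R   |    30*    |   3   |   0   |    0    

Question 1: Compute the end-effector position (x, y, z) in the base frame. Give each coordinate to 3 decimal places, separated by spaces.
after link 1: o_1 = (-5.0000, 0.0000, 1.0000)
after link 2: o_2 = (-5.0000, 0.0000, 5.0000)
after link 3: o_3 = (-5.0000, -3.0000, 9.0000)
after link 4: o_4 = (-1.0000, -5.0000, 9.0000)
after link 5: o_5 = (-1.0000, -5.0000, 12.0000)

-1.000 -5.000 12.000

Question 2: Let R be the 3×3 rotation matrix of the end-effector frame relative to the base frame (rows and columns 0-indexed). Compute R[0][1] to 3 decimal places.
End-effector y-axis (col 1 of R) = (0.8660,0.5000,0.0000)
R[0][1] = 0.8660

0.866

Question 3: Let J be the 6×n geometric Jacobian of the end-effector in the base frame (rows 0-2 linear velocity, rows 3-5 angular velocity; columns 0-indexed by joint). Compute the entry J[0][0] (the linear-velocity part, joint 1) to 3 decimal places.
axis z_0 = ẑ; lever o_n−o_0 = (-1.0000,-5.0000,12.0000)
cross product → J_v[:, 0] = (5.0000,-1.0000,0.0000)
J_ω[:, 0] = z_0
entry J[0][0] = 5.0000

5.000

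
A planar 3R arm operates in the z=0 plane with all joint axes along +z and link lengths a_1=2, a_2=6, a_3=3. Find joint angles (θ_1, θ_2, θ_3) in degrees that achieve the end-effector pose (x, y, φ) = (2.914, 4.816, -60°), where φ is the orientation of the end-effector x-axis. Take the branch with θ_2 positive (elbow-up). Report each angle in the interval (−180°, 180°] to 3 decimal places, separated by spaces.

44.994 45.009 -150.003

wrist centre = target − a_3·(cos φ, sin φ) = (1.4140, 7.4141)
cos θ_2 = (56.9679−2²−6²)/(2·2·6) = 0.7070; θ_2 = 45.0089° (elbow-up)
β = atan2(7.4141,1.4140) = 79.2023°; ψ = atan2(4.2433,6.2420) = 34.2079°
θ_1 = β − ψ = 44.9944°
θ_3 = φ − θ_1 − θ_2 = -150.0034° (wrapped to (-180°,180°])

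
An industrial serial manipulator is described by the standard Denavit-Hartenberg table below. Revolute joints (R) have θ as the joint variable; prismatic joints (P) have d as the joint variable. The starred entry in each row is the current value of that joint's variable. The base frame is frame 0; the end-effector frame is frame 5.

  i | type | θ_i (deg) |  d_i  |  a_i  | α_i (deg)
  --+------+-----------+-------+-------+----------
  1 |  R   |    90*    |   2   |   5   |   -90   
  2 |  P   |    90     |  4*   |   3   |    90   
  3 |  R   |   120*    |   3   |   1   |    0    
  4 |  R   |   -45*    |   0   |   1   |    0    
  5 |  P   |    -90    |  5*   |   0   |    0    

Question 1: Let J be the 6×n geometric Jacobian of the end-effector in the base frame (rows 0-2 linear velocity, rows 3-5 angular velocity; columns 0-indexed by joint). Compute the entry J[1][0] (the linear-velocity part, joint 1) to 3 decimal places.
-5.832

axis z_0 = ẑ; lever o_n−o_0 = (-5.8320,13.0000,-0.7588)
cross product → J_v[:, 0] = (-13.0000,-5.8320,0.0000)
J_ω[:, 0] = z_0
entry J[1][0] = -5.8320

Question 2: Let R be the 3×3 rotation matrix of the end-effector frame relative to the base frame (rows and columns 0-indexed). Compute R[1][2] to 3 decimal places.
End-effector z-axis (col 2 of R) = (0.0000,1.0000,0.0000)
R[1][2] = 1.0000

1.000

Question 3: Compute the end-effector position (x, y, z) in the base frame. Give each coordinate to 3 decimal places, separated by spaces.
-5.832 13.000 -0.759

after link 1: o_1 = (0.0000, 5.0000, 2.0000)
after link 2: o_2 = (-4.0000, 5.0000, -1.0000)
after link 3: o_3 = (-4.8660, 8.0000, -0.5000)
after link 4: o_4 = (-5.8320, 8.0000, -0.7588)
after link 5: o_5 = (-5.8320, 13.0000, -0.7588)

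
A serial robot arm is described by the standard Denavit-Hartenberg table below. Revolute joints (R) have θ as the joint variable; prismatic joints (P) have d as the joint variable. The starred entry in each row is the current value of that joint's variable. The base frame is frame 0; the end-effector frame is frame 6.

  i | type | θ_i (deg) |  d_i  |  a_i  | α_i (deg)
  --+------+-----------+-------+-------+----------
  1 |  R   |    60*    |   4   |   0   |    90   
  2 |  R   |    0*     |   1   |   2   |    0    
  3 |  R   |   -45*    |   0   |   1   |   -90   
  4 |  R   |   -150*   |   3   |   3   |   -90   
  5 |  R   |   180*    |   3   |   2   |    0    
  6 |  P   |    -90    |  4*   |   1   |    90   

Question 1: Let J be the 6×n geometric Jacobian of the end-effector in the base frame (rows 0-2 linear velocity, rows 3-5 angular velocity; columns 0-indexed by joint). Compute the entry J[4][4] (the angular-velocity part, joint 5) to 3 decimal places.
-0.127

axis z_4 = (0.9268,-0.1268,-0.3536); lever o_n−o_4 = (5.8802,0.0605,-4.4067)
cross product → J_v[:, 4] = (0.5803,2.0051,0.8018)
J_ω[:, 4] = z_4
entry J[4][4] = -0.1268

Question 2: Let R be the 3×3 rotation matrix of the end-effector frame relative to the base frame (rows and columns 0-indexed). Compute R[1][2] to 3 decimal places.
End-effector z-axis (col 2 of R) = (0.1268,-0.7803,0.6124)
R[1][2] = -0.7803

-0.780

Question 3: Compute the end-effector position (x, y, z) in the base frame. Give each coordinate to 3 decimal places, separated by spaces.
9.541 1.401 2.845

after link 1: o_1 = (0.0000, 0.0000, 4.0000)
after link 2: o_2 = (1.8660, 1.2321, 4.0000)
after link 3: o_3 = (2.2196, 1.8444, 3.2929)
after link 4: o_4 = (3.6607, 1.3406, 7.2513)
after link 5: o_5 = (6.1874, 2.5207, 4.9659)
after link 6: o_6 = (9.5409, 1.4011, 2.8446)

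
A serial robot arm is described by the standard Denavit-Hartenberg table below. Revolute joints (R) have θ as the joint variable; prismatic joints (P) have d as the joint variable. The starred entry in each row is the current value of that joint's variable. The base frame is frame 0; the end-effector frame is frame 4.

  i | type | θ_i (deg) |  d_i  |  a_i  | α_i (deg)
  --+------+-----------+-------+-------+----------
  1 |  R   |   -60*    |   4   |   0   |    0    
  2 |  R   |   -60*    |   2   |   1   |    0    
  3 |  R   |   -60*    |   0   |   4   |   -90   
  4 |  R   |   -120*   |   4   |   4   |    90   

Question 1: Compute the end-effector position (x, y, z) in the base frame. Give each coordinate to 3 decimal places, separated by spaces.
-2.500 -4.866 9.464

after link 1: o_1 = (0.0000, 0.0000, 4.0000)
after link 2: o_2 = (-0.5000, -0.8660, 6.0000)
after link 3: o_3 = (-4.5000, -0.8660, 6.0000)
after link 4: o_4 = (-2.5000, -4.8660, 9.4641)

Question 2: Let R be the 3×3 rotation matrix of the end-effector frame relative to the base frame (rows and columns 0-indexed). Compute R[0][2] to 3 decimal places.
0.866

End-effector z-axis (col 2 of R) = (0.8660,0.0000,-0.5000)
R[0][2] = 0.8660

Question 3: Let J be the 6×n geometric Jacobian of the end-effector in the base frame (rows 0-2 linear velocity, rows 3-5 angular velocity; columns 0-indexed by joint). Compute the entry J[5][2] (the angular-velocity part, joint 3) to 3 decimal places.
1.000

axis z_2 = (0.0000,0.0000,1.0000); lever o_n−o_2 = (-2.0000,-4.0000,3.4641)
cross product → J_v[:, 2] = (4.0000,-2.0000,0.0000)
J_ω[:, 2] = z_2
entry J[5][2] = 1.0000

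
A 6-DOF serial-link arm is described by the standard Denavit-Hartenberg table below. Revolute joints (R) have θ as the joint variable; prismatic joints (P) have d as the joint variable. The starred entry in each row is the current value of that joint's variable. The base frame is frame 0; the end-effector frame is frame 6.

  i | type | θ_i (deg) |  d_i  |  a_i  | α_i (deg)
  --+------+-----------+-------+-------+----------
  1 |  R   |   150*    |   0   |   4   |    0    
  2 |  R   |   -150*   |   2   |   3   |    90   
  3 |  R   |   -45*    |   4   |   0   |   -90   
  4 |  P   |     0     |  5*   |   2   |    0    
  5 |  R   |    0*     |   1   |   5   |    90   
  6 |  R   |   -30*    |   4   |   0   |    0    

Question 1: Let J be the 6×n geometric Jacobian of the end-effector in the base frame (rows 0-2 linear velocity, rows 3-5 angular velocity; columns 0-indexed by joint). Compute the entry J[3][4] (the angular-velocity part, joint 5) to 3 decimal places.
axis z_4 = (0.7071,-0.0000,0.7071); lever o_n−o_4 = (4.2426,-4.0000,-2.8284)
cross product → J_v[:, 4] = (2.8284,5.0000,-2.8284)
J_ω[:, 4] = z_4
entry J[3][4] = 0.7071

0.707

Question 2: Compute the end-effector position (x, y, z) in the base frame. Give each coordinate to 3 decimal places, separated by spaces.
after link 1: o_1 = (-3.4641, 2.0000, 0.0000)
after link 2: o_2 = (-0.4641, 2.0000, 2.0000)
after link 3: o_3 = (-0.4641, -2.0000, 2.0000)
after link 4: o_4 = (4.4856, -2.0000, 4.1213)
after link 5: o_5 = (8.7283, -2.0000, 1.2929)
after link 6: o_6 = (8.7283, -6.0000, 1.2929)

8.728 -6.000 1.293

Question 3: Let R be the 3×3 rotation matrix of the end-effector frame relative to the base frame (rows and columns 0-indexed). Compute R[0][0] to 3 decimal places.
End-effector x-axis (col 0 of R) = (0.2588,-0.0000,-0.9659)
R[0][0] = 0.2588

0.259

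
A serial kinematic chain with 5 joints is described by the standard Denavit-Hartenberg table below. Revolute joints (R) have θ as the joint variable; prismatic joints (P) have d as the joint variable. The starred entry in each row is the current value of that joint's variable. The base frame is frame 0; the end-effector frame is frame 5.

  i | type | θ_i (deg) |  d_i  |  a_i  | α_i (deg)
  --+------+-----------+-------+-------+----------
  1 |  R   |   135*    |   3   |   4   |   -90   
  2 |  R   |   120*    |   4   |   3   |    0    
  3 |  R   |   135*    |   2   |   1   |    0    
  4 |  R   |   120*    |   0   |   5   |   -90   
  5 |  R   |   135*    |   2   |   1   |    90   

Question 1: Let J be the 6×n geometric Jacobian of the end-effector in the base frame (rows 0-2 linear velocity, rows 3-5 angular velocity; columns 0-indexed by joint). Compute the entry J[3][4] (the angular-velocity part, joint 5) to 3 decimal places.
axis z_4 = (0.1830,-0.1830,-0.9659); lever o_n−o_4 = (1.3490,-0.3490,-1.7488)
cross product → J_v[:, 4] = (-0.0170,-0.9830,0.1830)
J_ω[:, 4] = z_4
entry J[3][4] = 0.1830

0.183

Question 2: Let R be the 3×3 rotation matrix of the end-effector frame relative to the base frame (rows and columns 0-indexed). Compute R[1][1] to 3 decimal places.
-0.183

End-effector y-axis (col 1 of R) = (0.1830,-0.1830,-0.9659)
R[1][1] = -0.1830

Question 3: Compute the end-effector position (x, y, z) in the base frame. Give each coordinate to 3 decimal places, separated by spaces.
after link 1: o_1 = (-2.8284, 2.8284, 3.0000)
after link 2: o_2 = (-4.5962, -1.0607, 0.4019)
after link 3: o_3 = (-5.8274, -2.6579, 1.3678)
after link 4: o_4 = (-9.2425, 0.7572, 0.0738)
after link 5: o_5 = (-7.8935, 0.4082, -1.6751)

-7.893 0.408 -1.675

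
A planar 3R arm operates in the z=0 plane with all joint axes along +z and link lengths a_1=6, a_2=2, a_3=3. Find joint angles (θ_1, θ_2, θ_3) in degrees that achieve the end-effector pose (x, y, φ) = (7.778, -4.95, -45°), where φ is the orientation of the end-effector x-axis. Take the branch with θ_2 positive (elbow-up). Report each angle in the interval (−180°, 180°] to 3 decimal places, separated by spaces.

-45.003 90.001 -89.998

wrist centre = target − a_3·(cos φ, sin φ) = (5.6567, -2.8287)
cos θ_2 = (39.9995−6²−2²)/(2·6·2) = -0.0000; θ_2 = 90.0013° (elbow-up)
β = atan2(-2.8287,5.6567) = -26.5678°; ψ = atan2(2.0000,6.0000) = 18.4351°
θ_1 = β − ψ = -45.0029°
θ_3 = φ − θ_1 − θ_2 = -89.9984° (wrapped to (-180°,180°])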